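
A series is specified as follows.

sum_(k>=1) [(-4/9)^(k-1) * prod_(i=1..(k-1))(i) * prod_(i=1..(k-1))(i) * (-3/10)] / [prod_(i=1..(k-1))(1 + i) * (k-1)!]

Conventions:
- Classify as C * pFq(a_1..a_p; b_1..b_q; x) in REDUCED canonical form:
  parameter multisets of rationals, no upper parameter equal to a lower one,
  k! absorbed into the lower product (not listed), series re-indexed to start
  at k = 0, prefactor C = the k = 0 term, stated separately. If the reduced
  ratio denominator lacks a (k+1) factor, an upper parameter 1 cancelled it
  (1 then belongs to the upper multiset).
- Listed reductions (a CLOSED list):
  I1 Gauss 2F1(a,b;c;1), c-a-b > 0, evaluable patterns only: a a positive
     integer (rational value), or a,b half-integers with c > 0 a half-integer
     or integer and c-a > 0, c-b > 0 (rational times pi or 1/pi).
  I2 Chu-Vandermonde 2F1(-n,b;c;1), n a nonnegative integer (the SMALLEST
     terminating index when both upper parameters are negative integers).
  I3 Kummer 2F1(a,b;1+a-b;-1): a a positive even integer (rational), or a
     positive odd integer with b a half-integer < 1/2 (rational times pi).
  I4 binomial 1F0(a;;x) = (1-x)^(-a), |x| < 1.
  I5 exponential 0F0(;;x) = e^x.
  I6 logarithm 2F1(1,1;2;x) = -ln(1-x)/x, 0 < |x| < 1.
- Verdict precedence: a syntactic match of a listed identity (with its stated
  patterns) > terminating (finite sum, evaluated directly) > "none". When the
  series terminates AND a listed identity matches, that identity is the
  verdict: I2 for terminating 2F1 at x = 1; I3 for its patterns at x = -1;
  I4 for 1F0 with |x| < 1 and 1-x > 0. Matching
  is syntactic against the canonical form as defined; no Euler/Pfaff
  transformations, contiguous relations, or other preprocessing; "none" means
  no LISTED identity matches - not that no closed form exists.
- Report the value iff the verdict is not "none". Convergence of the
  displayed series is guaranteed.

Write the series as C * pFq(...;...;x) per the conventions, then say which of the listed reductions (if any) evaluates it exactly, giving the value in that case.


The series (x = -4/9) is 2F1: upper {1, 1}, lower {2}, prefactor -3/10. Verdict: the I6 logarithm reduction fires (the logarithm: parameters (1,1;2), x = -4/9). Sum: (-27/40) * ln(13/9).

Key step: from the first term -3/10: the running product (prefactor -3/10) telescopes to a rising factorial.
Step ratio: r(k) = (-4/9) * (k+1) (k+1) / [(k+2) (k+1)] - rational; roots negated = parameters, x = (-4/9), C = -3/10.


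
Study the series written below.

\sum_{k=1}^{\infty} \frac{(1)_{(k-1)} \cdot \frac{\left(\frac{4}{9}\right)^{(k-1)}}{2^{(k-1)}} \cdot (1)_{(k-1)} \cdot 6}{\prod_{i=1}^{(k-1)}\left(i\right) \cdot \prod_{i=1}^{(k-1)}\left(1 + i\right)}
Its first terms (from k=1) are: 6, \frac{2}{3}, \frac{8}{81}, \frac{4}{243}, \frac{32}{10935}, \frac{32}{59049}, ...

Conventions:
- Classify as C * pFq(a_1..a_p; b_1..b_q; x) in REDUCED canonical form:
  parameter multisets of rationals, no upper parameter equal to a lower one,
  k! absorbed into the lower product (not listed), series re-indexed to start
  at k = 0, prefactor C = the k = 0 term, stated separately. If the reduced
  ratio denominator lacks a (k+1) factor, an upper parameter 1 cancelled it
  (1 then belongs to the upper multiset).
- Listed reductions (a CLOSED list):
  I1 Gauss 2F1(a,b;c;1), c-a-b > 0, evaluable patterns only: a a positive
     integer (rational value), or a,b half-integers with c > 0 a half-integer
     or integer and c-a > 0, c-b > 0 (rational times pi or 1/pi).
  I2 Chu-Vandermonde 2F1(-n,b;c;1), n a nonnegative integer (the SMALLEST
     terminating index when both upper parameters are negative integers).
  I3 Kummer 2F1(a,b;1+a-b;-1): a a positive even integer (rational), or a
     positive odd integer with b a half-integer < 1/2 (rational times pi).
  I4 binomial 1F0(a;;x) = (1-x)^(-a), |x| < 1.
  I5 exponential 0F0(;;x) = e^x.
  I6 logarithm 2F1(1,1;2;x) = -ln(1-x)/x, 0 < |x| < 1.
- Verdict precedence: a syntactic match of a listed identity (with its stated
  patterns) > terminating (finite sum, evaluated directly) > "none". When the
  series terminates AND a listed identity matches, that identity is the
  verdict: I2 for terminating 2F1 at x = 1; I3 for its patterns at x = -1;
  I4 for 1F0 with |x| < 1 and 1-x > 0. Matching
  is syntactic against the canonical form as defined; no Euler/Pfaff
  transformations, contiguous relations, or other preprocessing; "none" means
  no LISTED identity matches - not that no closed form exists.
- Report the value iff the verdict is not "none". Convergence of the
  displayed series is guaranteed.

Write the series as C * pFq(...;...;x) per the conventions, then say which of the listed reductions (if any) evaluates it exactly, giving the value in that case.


This is 6 * 2F1(1, 1; 2; \frac{2}{9}) in reduced canonical form. Verdict: this is logarithm (I6) (the logarithm: parameters (1,1;2), x = \frac{2}{9}). Value: \left(-27\right) \cdot \ln\left(\frac{7}{9}\right).

Key observation: from the first term 6: the two k-th powers (C = 6) combine into one argument.
Consecutive-term ratio: r(k) = \frac{2}{9} * (k+1) (k+1) / [(k+2) (k+1)] - rational in k, leading ratio \frac{2}{9}; with t_0 = 6, classification follows.


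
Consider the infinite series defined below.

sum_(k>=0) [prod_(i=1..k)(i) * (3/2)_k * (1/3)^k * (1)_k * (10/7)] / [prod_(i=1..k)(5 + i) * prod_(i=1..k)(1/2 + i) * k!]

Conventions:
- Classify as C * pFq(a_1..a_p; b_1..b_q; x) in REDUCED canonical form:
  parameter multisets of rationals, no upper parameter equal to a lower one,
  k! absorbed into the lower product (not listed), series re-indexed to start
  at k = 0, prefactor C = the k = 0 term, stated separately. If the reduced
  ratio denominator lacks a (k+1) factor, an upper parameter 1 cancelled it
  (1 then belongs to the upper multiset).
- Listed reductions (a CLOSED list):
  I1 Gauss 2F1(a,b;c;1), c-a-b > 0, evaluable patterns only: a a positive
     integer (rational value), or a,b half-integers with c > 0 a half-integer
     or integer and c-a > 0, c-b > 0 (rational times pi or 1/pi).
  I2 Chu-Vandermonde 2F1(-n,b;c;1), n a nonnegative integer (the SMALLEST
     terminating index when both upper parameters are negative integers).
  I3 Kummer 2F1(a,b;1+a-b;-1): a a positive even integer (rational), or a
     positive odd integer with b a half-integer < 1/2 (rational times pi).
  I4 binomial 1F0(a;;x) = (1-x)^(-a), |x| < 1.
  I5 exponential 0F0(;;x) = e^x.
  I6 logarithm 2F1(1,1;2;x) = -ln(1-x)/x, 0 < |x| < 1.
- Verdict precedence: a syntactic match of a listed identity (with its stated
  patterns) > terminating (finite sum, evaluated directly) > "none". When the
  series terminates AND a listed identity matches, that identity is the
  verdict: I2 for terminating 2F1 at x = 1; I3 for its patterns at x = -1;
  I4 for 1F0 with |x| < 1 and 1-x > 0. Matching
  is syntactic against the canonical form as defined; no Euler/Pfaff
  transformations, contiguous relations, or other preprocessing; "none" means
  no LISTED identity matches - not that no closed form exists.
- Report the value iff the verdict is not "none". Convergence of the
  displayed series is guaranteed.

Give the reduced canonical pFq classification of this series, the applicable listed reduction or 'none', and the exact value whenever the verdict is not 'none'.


x = 1/3 here; the reduced form reads 2F1, upper {1, 1}, lower {6}, C = 10/7. Verdict: none (x = 1/3): each listed identity misses the multisets {1, 1} ; {6}.

Structural cue: x = (1/3) and the running product (prefactor 10/7) telescopes to a rising factorial.
Adjacent-term ratio: r(k) = (1/3) * (k+1) (k+1) / [(k+6) (k+1)] - rational in k, leading ratio (1/3); with t_0 = 10/7, classification follows.


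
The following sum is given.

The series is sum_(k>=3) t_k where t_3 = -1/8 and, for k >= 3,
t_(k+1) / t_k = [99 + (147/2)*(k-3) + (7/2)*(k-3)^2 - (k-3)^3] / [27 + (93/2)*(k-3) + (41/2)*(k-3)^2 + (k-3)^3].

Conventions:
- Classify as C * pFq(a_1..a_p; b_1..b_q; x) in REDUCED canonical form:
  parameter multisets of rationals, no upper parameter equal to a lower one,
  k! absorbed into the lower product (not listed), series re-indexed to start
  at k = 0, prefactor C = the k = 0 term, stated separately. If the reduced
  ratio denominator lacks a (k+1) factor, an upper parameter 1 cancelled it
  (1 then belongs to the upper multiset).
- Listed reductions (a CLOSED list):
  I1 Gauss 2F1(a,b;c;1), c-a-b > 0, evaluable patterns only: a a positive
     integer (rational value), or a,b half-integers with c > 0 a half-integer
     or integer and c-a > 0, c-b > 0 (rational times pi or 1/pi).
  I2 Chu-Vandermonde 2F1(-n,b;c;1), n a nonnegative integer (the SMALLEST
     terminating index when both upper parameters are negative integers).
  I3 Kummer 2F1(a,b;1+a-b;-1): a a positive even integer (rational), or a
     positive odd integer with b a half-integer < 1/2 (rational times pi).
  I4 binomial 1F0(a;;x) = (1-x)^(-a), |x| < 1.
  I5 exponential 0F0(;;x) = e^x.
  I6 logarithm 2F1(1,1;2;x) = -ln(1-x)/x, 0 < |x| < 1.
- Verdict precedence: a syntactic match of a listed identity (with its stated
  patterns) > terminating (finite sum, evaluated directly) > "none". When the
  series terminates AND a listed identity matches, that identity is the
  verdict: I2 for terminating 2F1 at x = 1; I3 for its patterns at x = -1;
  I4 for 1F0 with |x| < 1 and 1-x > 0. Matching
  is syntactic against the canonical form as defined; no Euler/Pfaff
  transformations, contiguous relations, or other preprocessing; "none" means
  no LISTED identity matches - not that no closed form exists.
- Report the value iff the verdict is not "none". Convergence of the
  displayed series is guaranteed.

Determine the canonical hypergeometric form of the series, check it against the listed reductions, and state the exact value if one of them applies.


Key step: with t_0 = -1/8, the expanded ratio factors over Q; C = -1/8, x = -1, roots give parameters.
Step ratio: r(k) = (-1) * (k-11) (k+6) / [(k+18) (k+1)] ; factor over Q: parameters, x = (-1), and C = -1/8.

Prefactor -1/8, argument -1: 2F1 with upper {-11, 6} over lower {18}. Verdict: Kummer (I3) fires (x = -1; c = 18 equals 1+a-b for upper {-11, 6}: listed pattern). Value: -17/4.


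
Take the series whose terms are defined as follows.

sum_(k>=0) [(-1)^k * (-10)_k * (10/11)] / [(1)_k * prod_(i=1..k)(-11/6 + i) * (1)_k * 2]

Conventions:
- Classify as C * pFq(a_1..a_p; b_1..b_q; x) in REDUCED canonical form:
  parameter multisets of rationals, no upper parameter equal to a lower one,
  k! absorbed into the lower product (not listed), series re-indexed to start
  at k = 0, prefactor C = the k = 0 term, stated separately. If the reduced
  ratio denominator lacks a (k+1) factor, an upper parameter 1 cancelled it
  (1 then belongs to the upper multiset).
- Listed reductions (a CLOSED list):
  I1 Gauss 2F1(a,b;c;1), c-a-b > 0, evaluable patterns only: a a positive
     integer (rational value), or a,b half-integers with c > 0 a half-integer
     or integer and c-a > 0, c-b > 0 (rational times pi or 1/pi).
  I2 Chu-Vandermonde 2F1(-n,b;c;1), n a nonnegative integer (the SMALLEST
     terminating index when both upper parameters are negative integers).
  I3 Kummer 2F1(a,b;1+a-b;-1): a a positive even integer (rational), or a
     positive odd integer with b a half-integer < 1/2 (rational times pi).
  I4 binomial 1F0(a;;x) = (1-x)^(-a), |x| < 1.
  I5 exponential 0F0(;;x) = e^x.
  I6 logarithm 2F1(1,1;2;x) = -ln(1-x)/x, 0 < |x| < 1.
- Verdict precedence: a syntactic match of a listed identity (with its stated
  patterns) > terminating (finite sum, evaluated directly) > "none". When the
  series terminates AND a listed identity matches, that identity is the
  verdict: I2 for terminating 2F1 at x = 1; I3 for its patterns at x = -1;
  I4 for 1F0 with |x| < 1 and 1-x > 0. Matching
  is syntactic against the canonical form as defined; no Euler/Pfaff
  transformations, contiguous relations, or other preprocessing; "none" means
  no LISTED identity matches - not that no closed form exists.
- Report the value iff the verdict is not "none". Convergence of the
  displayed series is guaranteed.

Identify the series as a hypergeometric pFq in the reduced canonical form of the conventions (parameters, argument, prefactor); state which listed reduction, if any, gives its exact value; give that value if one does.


x = -1 here; the reduced form reads 1F2, upper {-10}, lower {-5/6, 1}, C = 5/11. Verdict: terminating. (-10)_k vanishes past k = 10, leaving a 11-term sum, computed directly. Sum: -29551721581468741/201091488723125.

The tell: t_0 = 5/11 here, and (1)_k (prefactor 5/11) is k! itself.
Consecutive-term ratio: r(k) = (-1) * (k-10) / [(k-5/6) (k+1) (k+1)] - poly over poly, x = (-1) from leading terms; C = 5/11 at k = 0.


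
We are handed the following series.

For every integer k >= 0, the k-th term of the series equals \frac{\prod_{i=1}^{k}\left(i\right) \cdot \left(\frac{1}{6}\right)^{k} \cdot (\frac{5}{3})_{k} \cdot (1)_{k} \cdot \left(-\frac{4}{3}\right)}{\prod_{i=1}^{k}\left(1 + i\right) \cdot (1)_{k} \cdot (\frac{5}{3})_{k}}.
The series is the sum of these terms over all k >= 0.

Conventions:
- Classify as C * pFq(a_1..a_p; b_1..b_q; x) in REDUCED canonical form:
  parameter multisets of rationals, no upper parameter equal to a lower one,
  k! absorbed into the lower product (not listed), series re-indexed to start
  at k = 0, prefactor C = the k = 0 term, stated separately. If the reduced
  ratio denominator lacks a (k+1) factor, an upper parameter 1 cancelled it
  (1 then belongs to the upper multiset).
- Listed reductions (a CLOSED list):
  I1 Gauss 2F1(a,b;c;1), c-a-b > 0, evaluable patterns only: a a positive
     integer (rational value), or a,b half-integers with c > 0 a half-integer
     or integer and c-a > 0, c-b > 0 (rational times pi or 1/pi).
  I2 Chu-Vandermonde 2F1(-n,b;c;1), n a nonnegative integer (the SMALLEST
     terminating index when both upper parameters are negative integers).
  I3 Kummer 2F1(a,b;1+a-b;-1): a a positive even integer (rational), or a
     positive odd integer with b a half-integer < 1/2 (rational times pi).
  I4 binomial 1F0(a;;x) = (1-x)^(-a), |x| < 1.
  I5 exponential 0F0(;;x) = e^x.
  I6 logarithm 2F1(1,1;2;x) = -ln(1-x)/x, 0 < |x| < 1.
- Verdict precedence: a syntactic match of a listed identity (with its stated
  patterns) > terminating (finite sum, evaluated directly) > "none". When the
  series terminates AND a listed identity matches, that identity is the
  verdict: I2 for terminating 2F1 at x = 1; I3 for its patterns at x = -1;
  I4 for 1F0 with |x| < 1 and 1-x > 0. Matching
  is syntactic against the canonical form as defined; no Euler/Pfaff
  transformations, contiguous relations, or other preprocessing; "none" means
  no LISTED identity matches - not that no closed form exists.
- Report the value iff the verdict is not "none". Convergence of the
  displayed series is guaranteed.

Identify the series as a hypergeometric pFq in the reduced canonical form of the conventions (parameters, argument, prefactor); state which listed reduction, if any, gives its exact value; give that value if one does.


Prefactor -\frac{4}{3}, argument \frac{1}{6}: 2F1 with upper {1, 1} over lower {2}. Verdict: the logarithmic series (I6) fires (the logarithm: parameters (1,1;2), x = \frac{1}{6}). Value: 8 \cdot \ln\left(\frac{5}{6}\right).

First insight: with t_0 = -\frac{4}{3}, (1)_k (C = -4/3, x = 1/6) is k! itself.
Consecutive-term ratio: r(k) = \frac{1}{6} * (k+1) (k+1) / [(k+2) (k+1)] - rational; roots negated = parameters, x = \frac{1}{6}, C = -\frac{4}{3}.


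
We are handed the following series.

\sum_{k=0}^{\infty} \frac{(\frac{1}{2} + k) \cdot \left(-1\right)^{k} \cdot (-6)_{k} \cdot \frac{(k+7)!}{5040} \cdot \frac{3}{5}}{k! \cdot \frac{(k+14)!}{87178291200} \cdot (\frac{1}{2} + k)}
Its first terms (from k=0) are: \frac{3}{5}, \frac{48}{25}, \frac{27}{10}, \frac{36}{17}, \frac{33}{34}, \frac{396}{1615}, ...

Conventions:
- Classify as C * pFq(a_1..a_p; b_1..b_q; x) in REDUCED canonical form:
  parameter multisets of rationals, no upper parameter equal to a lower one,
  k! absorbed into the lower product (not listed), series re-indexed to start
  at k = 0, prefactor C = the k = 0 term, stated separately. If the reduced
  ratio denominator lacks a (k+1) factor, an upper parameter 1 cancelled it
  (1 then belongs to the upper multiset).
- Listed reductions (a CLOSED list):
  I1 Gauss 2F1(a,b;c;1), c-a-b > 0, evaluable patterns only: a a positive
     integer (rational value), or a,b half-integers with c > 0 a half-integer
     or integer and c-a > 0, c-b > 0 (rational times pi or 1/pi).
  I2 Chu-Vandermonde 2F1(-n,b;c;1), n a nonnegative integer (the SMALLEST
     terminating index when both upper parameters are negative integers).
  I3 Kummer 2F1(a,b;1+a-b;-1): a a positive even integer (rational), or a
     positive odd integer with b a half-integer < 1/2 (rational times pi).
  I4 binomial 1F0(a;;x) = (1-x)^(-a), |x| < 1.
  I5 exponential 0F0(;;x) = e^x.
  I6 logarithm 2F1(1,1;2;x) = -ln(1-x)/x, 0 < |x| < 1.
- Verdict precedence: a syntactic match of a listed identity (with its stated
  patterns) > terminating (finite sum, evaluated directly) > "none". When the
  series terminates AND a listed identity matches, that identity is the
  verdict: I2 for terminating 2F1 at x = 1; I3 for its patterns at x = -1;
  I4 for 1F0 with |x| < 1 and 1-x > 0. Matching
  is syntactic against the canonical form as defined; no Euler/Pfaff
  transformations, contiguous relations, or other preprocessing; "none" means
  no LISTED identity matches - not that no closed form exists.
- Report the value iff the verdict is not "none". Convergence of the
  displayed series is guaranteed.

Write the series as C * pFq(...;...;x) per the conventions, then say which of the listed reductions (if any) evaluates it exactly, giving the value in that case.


Structural cue: x = -1 and the denominator's factorial ratio (C = 3/5) is a lower Pochhammer.
Adjacent-term ratio: r(k) = -1 * (k-6) (k+8) / [(k+15) (k+1)] ; factor over Q: parameters, x = -1, and C = \frac{3}{5}.

Reduced: x = -1, 2F1, upper = {-6, 8}, lower = {15}, C = \frac{3}{5}. Verdict at x = -1: the Kummer evaluation I3 matches (x = -1; c = 15 equals 1+a-b for upper {-6, 8}: listed pattern). Sum: \frac{429}{50}.


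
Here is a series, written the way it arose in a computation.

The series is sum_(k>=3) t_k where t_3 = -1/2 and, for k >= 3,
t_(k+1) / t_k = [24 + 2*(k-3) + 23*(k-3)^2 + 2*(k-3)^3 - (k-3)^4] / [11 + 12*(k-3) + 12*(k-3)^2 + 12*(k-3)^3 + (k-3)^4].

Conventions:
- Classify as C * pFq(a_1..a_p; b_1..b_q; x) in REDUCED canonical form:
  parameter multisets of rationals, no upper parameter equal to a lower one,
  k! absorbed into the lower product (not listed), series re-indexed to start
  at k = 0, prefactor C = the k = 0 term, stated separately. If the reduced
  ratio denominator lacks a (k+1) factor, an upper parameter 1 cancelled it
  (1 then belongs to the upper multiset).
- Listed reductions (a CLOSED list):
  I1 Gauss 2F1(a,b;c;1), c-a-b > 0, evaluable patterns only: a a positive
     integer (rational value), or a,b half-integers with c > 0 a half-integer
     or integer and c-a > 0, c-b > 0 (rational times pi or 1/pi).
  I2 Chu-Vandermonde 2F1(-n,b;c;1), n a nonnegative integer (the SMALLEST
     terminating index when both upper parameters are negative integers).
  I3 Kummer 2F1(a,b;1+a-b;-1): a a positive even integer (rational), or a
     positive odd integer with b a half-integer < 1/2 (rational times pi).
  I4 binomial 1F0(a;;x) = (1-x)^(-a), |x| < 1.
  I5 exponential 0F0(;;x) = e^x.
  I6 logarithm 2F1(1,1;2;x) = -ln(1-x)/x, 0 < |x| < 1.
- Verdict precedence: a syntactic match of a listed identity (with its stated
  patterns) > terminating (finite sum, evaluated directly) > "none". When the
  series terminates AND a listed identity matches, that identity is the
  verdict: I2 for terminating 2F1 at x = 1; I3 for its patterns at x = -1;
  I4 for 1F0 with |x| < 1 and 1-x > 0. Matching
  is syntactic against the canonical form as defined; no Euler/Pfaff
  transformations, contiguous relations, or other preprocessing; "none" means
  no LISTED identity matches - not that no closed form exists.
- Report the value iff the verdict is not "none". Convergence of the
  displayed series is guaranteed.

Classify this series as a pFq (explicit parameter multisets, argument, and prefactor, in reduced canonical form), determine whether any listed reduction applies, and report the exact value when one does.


Reduced: x = -1, 2F1, upper = {-6, 4}, lower = {11}, C = -1/2. Verdict: Kummer's theorem (I3) fires (x = -1; c = 11 equals 1+a-b for upper {-6, 4}: listed pattern). Hence: -15/4.

Structural cue: t_0 being -1/2, the ratio is unreduced: k^2 + 1 divides both sides (C = -1/2).
Ratio: r(k) = (-1) * (k-6) (k+4) / [(k+11) (k+1)] - rational; roots negated = parameters, x = (-1), C = -1/2.


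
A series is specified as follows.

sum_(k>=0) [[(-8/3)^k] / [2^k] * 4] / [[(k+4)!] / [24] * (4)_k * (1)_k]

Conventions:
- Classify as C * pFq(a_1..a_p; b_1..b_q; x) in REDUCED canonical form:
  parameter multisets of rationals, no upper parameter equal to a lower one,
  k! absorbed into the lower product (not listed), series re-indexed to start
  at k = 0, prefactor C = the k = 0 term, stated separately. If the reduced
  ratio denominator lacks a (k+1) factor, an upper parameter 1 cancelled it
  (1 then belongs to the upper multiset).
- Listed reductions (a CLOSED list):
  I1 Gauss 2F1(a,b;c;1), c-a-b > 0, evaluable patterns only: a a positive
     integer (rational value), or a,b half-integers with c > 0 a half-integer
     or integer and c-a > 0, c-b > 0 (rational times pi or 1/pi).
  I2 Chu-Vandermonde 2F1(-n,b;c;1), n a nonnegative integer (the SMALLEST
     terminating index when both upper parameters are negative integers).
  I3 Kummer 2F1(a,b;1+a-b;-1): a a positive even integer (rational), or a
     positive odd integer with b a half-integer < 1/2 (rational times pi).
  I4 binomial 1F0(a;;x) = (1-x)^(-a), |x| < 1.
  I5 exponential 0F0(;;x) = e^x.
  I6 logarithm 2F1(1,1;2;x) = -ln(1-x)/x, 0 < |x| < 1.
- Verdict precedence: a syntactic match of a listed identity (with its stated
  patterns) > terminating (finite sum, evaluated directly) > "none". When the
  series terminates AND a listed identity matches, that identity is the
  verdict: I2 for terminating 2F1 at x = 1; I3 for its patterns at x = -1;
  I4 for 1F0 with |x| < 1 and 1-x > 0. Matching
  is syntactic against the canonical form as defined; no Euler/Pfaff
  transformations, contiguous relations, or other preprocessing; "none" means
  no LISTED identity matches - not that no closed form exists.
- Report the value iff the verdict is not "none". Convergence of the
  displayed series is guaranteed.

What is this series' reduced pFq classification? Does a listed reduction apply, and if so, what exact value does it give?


This is 4 * 0F2(-; 4, 5; -4/3) in reduced canonical form. Verdict: none. Every listed pattern misses the 0F2 form at -4/3, upper {-}.

Structural cue: t_0 = 4 here, and the denominator's factorial ratio (C = 4, x = -4/3) is a lower Pochhammer.
Adjacent-term ratio: r(k) = (-4/3) * 1 / [(k+4) (k+5) (k+1)] - poly over poly, x = (-4/3) from leading terms; C = 4 at k = 0.


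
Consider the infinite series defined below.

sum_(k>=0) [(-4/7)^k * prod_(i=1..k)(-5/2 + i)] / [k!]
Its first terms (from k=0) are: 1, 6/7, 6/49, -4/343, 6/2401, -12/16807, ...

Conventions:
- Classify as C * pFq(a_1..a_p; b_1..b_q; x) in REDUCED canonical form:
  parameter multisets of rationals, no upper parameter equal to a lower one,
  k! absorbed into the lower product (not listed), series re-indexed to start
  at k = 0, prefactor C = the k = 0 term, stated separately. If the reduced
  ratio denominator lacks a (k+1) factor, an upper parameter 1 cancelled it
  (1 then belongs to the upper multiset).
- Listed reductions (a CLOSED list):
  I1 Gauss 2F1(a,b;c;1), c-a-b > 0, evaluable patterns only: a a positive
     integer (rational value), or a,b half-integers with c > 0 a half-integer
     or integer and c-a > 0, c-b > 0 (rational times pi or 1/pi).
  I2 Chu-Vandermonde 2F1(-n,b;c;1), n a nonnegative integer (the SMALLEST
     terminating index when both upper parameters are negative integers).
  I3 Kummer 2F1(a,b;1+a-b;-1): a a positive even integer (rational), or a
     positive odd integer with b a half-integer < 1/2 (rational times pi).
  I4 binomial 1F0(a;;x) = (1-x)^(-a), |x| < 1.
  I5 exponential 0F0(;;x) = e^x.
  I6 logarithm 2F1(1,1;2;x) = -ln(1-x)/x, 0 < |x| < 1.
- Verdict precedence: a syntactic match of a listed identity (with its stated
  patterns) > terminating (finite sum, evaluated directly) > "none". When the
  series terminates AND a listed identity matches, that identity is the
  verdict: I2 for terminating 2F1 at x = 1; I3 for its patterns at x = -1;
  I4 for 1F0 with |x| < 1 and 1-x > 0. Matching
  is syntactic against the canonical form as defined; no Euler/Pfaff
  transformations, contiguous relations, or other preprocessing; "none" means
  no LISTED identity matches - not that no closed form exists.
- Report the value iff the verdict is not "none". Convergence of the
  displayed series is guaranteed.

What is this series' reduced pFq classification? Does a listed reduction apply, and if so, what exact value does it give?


This is 1 * 1F0(-3/2; -; -4/7) in reduced canonical form. Verdict: binomial (I4) applies (the 1F0 binomial series: exponent 3/2, x = -4/7). Exact value: (11/7)^(3/2).

The tell: t_0 being 1, the running product (C = 1, x = -4/7) telescopes to a rising factorial.
Step ratio: r(k) = (-4/7) * (k-3/2) / [(k+1)] - poly over poly, x = (-4/7) from leading terms; C = 1 at k = 0.


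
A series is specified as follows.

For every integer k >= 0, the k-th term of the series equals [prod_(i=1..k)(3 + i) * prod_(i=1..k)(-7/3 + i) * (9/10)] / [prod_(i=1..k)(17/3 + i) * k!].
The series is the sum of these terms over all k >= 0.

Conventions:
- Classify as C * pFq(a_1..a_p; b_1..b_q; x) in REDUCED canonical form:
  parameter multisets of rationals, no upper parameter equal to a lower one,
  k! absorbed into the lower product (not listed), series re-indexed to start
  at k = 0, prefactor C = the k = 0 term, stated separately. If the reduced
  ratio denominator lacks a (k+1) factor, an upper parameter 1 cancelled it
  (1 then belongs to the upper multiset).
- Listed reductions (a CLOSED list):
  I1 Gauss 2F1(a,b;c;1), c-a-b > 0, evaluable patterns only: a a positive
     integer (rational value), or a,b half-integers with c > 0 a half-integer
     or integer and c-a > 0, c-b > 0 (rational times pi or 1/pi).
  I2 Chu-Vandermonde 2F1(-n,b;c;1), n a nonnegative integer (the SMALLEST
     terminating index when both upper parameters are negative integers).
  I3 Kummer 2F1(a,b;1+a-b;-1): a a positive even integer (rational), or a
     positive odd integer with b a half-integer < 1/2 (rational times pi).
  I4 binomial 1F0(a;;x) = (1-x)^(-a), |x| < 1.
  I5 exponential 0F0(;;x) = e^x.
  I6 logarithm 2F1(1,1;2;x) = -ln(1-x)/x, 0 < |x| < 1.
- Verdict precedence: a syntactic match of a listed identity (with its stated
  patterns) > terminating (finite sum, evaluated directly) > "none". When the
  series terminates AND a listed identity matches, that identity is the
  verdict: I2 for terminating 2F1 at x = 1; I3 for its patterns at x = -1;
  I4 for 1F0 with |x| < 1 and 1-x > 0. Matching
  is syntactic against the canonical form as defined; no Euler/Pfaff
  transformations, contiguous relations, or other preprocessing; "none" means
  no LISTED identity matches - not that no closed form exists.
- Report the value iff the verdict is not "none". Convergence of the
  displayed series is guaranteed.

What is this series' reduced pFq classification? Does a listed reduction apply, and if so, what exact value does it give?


First insight: with t_0 = 9/10, the running product (C = 9/10) telescopes to a rising factorial.
Ratio: r(k) = 1 * (k-4/3) (k+4) / [(k+20/3) (k+1)] - rational in k, leading ratio 1; with t_0 = 9/10, classification follows.

The series (x = 1) is 2F1: upper {-4/3, 4}, lower {20/3}, prefactor 9/10. Verdict: this is Gauss (I1, integer-parameter pattern) (x = 1: the Gamma ratio telescopes since c-a-b = 4 > 0 and a = 4 in Z>0). Sum: 187/675.


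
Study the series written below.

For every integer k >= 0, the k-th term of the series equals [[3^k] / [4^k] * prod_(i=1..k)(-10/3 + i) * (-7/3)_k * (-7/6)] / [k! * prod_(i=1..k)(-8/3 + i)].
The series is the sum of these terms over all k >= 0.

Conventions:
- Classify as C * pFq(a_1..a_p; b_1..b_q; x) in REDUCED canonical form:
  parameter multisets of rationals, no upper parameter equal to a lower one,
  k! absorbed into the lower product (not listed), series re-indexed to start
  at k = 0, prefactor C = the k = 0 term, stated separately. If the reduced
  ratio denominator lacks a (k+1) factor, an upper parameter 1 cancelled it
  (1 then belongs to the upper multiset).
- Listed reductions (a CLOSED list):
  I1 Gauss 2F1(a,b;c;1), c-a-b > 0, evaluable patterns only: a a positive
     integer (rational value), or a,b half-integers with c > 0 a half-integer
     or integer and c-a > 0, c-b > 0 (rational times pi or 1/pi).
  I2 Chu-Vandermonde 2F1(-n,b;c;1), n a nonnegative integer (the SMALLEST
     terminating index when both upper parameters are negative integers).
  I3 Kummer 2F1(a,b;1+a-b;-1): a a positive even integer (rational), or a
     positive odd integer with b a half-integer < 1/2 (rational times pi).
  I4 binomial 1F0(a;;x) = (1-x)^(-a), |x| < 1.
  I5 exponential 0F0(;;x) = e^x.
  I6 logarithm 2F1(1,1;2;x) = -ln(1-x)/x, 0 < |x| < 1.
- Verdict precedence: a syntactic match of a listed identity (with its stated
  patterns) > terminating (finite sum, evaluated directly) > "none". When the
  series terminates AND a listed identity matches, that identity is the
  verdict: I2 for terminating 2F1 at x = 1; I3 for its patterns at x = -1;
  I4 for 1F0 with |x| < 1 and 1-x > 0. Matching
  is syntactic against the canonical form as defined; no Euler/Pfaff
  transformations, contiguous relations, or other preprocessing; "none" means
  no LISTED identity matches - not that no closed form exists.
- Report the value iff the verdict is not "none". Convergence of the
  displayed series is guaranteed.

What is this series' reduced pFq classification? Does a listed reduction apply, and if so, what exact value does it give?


At argument 3/4: a 2F1 with upper {-7/3, -7/3}, lower {-5/3}, scaled by C = -7/6. Verdict: no listed reduction: x = 3/4 and upper {-7/3, -7/3} fail every I1-I6 pattern.

The tell: with t_0 = -7/6, the two geometric factors (prefactor -7/6) combine into one argument.
Term ratio: r(k) = (3/4) * (k-7/3) (k-7/3) / [(k-5/3) (k+1)] - rational in k. x = (3/4); t_0 = -7/6; negate the roots.


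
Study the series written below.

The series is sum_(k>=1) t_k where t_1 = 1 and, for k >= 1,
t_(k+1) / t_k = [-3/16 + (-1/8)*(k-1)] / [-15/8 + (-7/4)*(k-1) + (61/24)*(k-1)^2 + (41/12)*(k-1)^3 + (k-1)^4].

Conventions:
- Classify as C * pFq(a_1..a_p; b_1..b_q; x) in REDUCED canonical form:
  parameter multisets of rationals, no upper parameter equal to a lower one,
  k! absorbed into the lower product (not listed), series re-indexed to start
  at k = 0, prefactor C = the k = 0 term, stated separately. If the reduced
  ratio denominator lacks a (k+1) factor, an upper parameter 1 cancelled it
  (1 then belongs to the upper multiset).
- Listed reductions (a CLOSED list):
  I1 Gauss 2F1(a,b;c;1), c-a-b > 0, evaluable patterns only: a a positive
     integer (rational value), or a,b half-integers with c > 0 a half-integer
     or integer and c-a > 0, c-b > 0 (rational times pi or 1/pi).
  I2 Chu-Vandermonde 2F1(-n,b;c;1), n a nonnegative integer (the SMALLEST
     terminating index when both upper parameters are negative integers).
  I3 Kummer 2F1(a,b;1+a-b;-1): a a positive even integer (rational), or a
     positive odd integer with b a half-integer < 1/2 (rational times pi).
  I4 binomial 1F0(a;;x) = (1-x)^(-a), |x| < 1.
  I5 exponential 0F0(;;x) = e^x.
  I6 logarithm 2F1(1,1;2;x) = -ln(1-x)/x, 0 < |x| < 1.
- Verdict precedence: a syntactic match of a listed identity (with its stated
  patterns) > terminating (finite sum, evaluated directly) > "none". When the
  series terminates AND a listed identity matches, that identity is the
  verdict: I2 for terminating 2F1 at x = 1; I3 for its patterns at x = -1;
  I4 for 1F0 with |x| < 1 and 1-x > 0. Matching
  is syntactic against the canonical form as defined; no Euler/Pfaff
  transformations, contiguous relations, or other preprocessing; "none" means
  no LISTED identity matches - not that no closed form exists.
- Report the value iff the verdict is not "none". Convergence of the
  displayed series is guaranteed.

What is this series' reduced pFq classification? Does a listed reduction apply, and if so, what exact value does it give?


With C = 1: the canonical form is 0F2(-; -3/4, 5/3; -1/8). Verdict: none. No listed pattern accepts 0F2(-; -3/4, 5/3; -1/8).

The tell: x = (-1/8) and factor the ratio over Q (C = 1): negated roots = parameters.
Adjacent-term ratio: r(k) = (-1/8) * 1 / [(k-3/4) (k+5/3) (k+1)] - rational in k. x = (-1/8); t_0 = 1; negate the roots.


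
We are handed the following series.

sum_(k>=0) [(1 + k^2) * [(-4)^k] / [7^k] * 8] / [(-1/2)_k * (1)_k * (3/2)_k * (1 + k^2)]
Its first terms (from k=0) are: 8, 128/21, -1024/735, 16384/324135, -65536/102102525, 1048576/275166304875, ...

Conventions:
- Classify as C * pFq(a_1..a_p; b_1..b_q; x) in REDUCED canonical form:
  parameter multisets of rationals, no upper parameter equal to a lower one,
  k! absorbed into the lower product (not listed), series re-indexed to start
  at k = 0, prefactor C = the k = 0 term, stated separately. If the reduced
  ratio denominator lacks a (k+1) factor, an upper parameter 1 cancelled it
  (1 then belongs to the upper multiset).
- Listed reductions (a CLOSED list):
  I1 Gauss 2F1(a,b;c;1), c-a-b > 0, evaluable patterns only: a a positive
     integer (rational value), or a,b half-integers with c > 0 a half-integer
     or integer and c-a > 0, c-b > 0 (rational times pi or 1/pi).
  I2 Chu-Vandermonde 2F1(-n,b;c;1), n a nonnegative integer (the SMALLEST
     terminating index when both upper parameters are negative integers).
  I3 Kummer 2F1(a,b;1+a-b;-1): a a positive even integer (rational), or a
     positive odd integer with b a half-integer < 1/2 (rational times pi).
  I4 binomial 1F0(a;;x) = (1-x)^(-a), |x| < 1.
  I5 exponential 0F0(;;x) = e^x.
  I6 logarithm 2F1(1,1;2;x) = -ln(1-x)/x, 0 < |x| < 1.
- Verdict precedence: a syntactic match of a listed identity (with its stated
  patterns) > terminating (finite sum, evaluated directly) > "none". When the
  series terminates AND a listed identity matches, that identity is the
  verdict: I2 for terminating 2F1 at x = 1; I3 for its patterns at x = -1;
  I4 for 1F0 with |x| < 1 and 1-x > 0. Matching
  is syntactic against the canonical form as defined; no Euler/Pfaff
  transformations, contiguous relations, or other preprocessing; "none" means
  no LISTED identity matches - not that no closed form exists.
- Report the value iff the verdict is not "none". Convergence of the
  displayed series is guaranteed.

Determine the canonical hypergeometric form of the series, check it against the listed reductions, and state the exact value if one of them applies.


Reduced: x = -4/7, 0F2, upper = {-}, lower = {-1/2, 3/2}, C = 8. Verdict: none - at argument -4/7 the multisets {-} ; {-1/2, 3/2} match no listed identity.

First insight: with t_0 = 8, (1)_k (prefactor 8) is k! itself.
Ratio: r(k) = (-4/7) * 1 / [(k-1/2) (k+3/2) (k+1)] - rational in k, leading ratio (-4/7); with t_0 = 8, classification follows.


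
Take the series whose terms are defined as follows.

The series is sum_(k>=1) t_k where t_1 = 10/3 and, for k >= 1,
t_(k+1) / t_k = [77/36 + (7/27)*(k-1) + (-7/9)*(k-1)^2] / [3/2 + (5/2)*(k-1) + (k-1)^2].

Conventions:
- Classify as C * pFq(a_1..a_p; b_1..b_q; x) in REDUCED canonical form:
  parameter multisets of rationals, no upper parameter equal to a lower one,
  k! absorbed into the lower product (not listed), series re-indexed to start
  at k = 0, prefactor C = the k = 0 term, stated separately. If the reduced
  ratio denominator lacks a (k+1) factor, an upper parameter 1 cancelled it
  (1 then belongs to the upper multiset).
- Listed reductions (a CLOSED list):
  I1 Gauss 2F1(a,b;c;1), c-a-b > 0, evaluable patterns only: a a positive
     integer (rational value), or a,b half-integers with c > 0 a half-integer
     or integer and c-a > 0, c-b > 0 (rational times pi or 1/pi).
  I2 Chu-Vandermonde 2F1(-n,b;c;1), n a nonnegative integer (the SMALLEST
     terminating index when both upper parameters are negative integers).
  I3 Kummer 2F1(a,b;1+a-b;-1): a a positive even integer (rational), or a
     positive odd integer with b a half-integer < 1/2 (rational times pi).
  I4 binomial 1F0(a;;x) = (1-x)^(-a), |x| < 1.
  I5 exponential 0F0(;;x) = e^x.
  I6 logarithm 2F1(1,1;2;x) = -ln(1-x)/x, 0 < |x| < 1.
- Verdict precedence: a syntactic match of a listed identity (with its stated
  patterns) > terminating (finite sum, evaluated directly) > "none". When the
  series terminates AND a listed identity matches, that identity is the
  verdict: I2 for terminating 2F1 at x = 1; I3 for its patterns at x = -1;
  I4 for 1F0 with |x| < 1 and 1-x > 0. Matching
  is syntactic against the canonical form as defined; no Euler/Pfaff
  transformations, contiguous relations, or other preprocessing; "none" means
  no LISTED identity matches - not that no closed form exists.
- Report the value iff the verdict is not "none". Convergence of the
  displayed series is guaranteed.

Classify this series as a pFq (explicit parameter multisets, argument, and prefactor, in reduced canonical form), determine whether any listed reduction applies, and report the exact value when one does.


At argument -7/9: a 1F0 with upper {-11/6}, lower {-}, scaled by C = 10/3. Verdict at x = -7/9: the I4 binomial reduction matches (the 1F0 binomial series: exponent 11/6, x = -7/9). Exact value: (10/3) * (16/9)^(11/6).

Key step: from the first term 10/3: the ratio is unreduced: k + 3/2 divides both sides (C = 10/3).
Ratio: r(k) = (-7/9) * (k-11/6) / [(k+1)] - rational; roots negated = parameters, x = (-7/9), C = 10/3.


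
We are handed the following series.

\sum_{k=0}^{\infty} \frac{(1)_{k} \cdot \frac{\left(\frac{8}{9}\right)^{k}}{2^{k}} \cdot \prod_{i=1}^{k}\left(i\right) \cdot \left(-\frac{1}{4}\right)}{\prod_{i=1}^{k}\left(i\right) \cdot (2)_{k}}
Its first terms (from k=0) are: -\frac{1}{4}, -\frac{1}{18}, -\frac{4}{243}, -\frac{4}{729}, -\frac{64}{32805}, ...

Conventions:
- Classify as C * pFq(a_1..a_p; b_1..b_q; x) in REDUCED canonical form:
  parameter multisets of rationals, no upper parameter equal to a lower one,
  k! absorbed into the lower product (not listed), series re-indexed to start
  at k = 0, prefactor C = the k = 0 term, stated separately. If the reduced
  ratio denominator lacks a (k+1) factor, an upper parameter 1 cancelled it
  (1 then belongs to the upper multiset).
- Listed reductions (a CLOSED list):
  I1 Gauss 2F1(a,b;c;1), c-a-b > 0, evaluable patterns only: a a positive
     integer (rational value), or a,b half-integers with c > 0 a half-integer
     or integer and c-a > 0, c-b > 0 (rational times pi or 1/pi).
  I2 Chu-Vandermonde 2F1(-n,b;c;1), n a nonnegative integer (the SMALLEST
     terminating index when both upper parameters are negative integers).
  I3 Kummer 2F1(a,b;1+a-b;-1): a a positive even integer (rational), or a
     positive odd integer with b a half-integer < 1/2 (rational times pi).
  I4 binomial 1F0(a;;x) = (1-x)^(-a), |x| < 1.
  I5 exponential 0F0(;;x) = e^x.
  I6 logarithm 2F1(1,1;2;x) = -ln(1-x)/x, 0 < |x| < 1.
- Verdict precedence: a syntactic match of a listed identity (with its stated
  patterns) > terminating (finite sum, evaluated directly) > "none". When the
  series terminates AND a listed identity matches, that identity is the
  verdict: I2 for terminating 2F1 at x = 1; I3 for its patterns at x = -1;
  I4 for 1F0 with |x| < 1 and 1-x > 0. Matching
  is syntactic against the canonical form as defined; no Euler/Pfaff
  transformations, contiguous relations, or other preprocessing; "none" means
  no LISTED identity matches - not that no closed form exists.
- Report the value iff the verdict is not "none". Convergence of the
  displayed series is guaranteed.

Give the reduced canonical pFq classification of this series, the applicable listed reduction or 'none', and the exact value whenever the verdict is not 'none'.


Reduced: x = \frac{4}{9}, 2F1, upper = {1, 1}, lower = {2}, C = -\frac{1}{4}. Verdict: the logarithmic series (I6) matches (the logarithm: parameters (1,1;2), x = \frac{4}{9}). Value: \frac{9}{16} \cdot \ln\left(\frac{5}{9}\right).

First insight: x = \frac{4}{9} and the running product (C = -1/4, x = 4/9) telescopes to a rising factorial.
Adjacent-term ratio: r(k) = \frac{4}{9} * (k+1) (k+1) / [(k+2) (k+1)] - rational; roots negated = parameters, x = \frac{4}{9}, C = -\frac{1}{4}.
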